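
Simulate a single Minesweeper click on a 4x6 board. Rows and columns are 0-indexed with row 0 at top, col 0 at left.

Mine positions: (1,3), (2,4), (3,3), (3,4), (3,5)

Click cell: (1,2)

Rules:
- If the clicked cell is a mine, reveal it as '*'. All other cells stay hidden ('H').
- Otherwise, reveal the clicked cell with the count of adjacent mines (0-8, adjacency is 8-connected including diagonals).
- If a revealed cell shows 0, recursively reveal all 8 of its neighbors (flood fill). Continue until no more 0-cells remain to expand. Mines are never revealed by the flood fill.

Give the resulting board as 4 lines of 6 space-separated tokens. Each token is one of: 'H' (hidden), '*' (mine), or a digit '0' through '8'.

H H H H H H
H H 1 H H H
H H H H H H
H H H H H H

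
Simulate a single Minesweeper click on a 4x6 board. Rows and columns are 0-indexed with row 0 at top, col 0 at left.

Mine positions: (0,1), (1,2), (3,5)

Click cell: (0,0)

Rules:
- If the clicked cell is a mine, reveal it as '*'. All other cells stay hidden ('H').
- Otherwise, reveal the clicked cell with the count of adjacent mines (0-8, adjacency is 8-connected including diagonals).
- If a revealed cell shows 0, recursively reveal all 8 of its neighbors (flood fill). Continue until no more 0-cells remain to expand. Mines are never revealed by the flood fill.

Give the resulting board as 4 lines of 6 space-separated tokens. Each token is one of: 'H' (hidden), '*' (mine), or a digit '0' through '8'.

1 H H H H H
H H H H H H
H H H H H H
H H H H H H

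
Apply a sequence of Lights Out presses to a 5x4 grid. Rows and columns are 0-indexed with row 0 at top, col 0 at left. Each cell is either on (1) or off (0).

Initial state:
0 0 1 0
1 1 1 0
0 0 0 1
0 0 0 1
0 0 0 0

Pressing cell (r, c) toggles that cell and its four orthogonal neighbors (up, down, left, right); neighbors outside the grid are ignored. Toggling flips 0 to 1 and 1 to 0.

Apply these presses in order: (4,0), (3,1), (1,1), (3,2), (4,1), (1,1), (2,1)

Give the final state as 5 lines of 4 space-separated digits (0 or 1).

Answer: 0 0 1 0
1 0 1 0
1 0 0 1
0 0 0 0
0 1 0 0

Derivation:
After press 1 at (4,0):
0 0 1 0
1 1 1 0
0 0 0 1
1 0 0 1
1 1 0 0

After press 2 at (3,1):
0 0 1 0
1 1 1 0
0 1 0 1
0 1 1 1
1 0 0 0

After press 3 at (1,1):
0 1 1 0
0 0 0 0
0 0 0 1
0 1 1 1
1 0 0 0

After press 4 at (3,2):
0 1 1 0
0 0 0 0
0 0 1 1
0 0 0 0
1 0 1 0

After press 5 at (4,1):
0 1 1 0
0 0 0 0
0 0 1 1
0 1 0 0
0 1 0 0

After press 6 at (1,1):
0 0 1 0
1 1 1 0
0 1 1 1
0 1 0 0
0 1 0 0

After press 7 at (2,1):
0 0 1 0
1 0 1 0
1 0 0 1
0 0 0 0
0 1 0 0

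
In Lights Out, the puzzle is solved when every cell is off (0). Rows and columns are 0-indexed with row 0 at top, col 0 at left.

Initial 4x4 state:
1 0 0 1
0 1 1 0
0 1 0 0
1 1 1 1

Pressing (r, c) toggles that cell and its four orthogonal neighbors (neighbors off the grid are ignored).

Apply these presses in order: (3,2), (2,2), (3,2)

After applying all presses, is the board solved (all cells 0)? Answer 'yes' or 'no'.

After press 1 at (3,2):
1 0 0 1
0 1 1 0
0 1 1 0
1 0 0 0

After press 2 at (2,2):
1 0 0 1
0 1 0 0
0 0 0 1
1 0 1 0

After press 3 at (3,2):
1 0 0 1
0 1 0 0
0 0 1 1
1 1 0 1

Lights still on: 8

Answer: no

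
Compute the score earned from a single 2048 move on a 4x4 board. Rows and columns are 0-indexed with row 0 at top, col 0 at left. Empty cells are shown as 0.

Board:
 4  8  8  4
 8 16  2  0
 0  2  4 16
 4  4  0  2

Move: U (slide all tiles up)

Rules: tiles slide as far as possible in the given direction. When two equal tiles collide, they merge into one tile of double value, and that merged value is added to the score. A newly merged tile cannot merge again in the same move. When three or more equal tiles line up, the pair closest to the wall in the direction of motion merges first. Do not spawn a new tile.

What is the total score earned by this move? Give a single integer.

Slide up:
col 0: [4, 8, 0, 4] -> [4, 8, 4, 0]  score +0 (running 0)
col 1: [8, 16, 2, 4] -> [8, 16, 2, 4]  score +0 (running 0)
col 2: [8, 2, 4, 0] -> [8, 2, 4, 0]  score +0 (running 0)
col 3: [4, 0, 16, 2] -> [4, 16, 2, 0]  score +0 (running 0)
Board after move:
 4  8  8  4
 8 16  2 16
 4  2  4  2
 0  4  0  0

Answer: 0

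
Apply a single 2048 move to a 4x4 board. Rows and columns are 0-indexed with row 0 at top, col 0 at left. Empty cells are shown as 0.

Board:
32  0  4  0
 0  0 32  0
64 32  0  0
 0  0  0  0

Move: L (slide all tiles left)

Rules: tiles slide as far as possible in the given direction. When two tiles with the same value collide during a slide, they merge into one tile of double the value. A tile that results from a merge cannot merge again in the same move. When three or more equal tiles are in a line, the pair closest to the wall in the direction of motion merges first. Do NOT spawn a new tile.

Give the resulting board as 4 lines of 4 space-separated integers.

Answer: 32  4  0  0
32  0  0  0
64 32  0  0
 0  0  0  0

Derivation:
Slide left:
row 0: [32, 0, 4, 0] -> [32, 4, 0, 0]
row 1: [0, 0, 32, 0] -> [32, 0, 0, 0]
row 2: [64, 32, 0, 0] -> [64, 32, 0, 0]
row 3: [0, 0, 0, 0] -> [0, 0, 0, 0]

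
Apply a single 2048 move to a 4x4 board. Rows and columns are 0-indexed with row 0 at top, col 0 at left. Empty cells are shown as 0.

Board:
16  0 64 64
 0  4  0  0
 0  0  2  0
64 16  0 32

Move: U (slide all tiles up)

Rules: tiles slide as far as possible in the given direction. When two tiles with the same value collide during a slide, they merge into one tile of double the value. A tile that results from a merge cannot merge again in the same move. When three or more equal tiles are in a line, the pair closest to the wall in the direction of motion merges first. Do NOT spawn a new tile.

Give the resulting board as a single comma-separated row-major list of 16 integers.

Slide up:
col 0: [16, 0, 0, 64] -> [16, 64, 0, 0]
col 1: [0, 4, 0, 16] -> [4, 16, 0, 0]
col 2: [64, 0, 2, 0] -> [64, 2, 0, 0]
col 3: [64, 0, 0, 32] -> [64, 32, 0, 0]

Answer: 16, 4, 64, 64, 64, 16, 2, 32, 0, 0, 0, 0, 0, 0, 0, 0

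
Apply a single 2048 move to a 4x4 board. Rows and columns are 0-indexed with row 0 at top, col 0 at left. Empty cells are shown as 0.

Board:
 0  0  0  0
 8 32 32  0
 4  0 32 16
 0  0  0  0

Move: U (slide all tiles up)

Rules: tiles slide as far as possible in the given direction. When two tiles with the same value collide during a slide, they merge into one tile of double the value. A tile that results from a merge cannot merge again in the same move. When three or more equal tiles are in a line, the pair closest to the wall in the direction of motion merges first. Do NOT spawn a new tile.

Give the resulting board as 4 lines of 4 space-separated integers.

Answer:  8 32 64 16
 4  0  0  0
 0  0  0  0
 0  0  0  0

Derivation:
Slide up:
col 0: [0, 8, 4, 0] -> [8, 4, 0, 0]
col 1: [0, 32, 0, 0] -> [32, 0, 0, 0]
col 2: [0, 32, 32, 0] -> [64, 0, 0, 0]
col 3: [0, 0, 16, 0] -> [16, 0, 0, 0]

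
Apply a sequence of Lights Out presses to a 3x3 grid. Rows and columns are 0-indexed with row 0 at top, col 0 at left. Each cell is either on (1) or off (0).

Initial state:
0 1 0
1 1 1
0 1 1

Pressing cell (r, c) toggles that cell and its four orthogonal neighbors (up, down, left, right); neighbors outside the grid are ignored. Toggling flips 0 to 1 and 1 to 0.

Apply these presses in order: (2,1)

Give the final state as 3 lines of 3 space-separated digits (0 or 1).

After press 1 at (2,1):
0 1 0
1 0 1
1 0 0

Answer: 0 1 0
1 0 1
1 0 0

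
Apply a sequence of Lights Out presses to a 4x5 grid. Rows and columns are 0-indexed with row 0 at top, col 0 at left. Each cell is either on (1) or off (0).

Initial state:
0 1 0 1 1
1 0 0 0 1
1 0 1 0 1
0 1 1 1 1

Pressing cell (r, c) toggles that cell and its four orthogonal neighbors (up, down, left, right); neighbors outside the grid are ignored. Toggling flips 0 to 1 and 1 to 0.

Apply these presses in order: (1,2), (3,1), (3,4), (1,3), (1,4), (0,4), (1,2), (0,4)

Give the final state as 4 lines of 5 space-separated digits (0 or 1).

After press 1 at (1,2):
0 1 1 1 1
1 1 1 1 1
1 0 0 0 1
0 1 1 1 1

After press 2 at (3,1):
0 1 1 1 1
1 1 1 1 1
1 1 0 0 1
1 0 0 1 1

After press 3 at (3,4):
0 1 1 1 1
1 1 1 1 1
1 1 0 0 0
1 0 0 0 0

After press 4 at (1,3):
0 1 1 0 1
1 1 0 0 0
1 1 0 1 0
1 0 0 0 0

After press 5 at (1,4):
0 1 1 0 0
1 1 0 1 1
1 1 0 1 1
1 0 0 0 0

After press 6 at (0,4):
0 1 1 1 1
1 1 0 1 0
1 1 0 1 1
1 0 0 0 0

After press 7 at (1,2):
0 1 0 1 1
1 0 1 0 0
1 1 1 1 1
1 0 0 0 0

After press 8 at (0,4):
0 1 0 0 0
1 0 1 0 1
1 1 1 1 1
1 0 0 0 0

Answer: 0 1 0 0 0
1 0 1 0 1
1 1 1 1 1
1 0 0 0 0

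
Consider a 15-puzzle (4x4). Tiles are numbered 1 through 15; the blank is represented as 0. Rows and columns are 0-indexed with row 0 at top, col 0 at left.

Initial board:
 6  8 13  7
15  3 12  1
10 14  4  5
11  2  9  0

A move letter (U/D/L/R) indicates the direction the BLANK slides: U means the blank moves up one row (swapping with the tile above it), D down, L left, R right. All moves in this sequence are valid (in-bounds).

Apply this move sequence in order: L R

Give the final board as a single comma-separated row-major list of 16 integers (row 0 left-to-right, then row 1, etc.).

Answer: 6, 8, 13, 7, 15, 3, 12, 1, 10, 14, 4, 5, 11, 2, 9, 0

Derivation:
After move 1 (L):
 6  8 13  7
15  3 12  1
10 14  4  5
11  2  0  9

After move 2 (R):
 6  8 13  7
15  3 12  1
10 14  4  5
11  2  9  0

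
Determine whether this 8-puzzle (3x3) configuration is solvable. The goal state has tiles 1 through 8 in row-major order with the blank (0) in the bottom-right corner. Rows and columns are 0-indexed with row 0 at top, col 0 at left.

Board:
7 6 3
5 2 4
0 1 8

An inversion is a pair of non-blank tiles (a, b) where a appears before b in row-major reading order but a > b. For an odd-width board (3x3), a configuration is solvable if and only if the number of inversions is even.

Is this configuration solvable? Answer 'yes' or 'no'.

Answer: yes

Derivation:
Inversions (pairs i<j in row-major order where tile[i] > tile[j] > 0): 18
18 is even, so the puzzle is solvable.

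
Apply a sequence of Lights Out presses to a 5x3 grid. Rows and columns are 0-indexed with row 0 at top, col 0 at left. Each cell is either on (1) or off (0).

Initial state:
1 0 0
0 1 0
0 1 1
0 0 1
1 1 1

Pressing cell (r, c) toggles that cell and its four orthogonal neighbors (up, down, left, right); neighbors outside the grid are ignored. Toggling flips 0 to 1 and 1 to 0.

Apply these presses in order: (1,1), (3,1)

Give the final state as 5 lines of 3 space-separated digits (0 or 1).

After press 1 at (1,1):
1 1 0
1 0 1
0 0 1
0 0 1
1 1 1

After press 2 at (3,1):
1 1 0
1 0 1
0 1 1
1 1 0
1 0 1

Answer: 1 1 0
1 0 1
0 1 1
1 1 0
1 0 1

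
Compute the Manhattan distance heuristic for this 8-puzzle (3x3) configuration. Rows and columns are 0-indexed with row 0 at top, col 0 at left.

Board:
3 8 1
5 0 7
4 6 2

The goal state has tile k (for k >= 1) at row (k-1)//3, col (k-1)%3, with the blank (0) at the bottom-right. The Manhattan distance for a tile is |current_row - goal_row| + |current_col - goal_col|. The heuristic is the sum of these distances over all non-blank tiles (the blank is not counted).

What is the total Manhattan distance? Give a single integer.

Tile 3: at (0,0), goal (0,2), distance |0-0|+|0-2| = 2
Tile 8: at (0,1), goal (2,1), distance |0-2|+|1-1| = 2
Tile 1: at (0,2), goal (0,0), distance |0-0|+|2-0| = 2
Tile 5: at (1,0), goal (1,1), distance |1-1|+|0-1| = 1
Tile 7: at (1,2), goal (2,0), distance |1-2|+|2-0| = 3
Tile 4: at (2,0), goal (1,0), distance |2-1|+|0-0| = 1
Tile 6: at (2,1), goal (1,2), distance |2-1|+|1-2| = 2
Tile 2: at (2,2), goal (0,1), distance |2-0|+|2-1| = 3
Sum: 2 + 2 + 2 + 1 + 3 + 1 + 2 + 3 = 16

Answer: 16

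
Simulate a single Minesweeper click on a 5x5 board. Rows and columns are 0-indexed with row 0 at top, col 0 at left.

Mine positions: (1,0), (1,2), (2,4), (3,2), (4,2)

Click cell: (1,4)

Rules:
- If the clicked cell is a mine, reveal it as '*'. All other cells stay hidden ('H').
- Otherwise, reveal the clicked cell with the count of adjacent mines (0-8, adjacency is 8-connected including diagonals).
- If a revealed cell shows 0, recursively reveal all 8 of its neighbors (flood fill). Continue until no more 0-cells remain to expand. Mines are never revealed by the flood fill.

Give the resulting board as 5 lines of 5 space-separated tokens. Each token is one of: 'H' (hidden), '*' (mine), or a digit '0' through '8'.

H H H H H
H H H H 1
H H H H H
H H H H H
H H H H H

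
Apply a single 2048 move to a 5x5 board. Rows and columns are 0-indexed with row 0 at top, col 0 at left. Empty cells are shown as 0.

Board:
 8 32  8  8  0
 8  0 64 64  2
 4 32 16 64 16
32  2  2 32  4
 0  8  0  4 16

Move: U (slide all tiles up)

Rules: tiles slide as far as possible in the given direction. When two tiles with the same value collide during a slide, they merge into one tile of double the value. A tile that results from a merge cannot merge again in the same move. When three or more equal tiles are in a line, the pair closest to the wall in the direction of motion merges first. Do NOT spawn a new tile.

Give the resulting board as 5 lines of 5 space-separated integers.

Answer:  16  64   8   8   2
  4   2  64 128  16
 32   8  16  32   4
  0   0   2   4  16
  0   0   0   0   0

Derivation:
Slide up:
col 0: [8, 8, 4, 32, 0] -> [16, 4, 32, 0, 0]
col 1: [32, 0, 32, 2, 8] -> [64, 2, 8, 0, 0]
col 2: [8, 64, 16, 2, 0] -> [8, 64, 16, 2, 0]
col 3: [8, 64, 64, 32, 4] -> [8, 128, 32, 4, 0]
col 4: [0, 2, 16, 4, 16] -> [2, 16, 4, 16, 0]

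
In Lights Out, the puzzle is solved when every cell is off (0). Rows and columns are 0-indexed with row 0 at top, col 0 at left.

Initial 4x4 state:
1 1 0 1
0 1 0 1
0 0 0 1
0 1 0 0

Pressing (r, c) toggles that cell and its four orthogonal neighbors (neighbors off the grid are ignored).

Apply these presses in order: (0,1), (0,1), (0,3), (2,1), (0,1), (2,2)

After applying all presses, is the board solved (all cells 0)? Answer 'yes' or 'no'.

Answer: no

Derivation:
After press 1 at (0,1):
0 0 1 1
0 0 0 1
0 0 0 1
0 1 0 0

After press 2 at (0,1):
1 1 0 1
0 1 0 1
0 0 0 1
0 1 0 0

After press 3 at (0,3):
1 1 1 0
0 1 0 0
0 0 0 1
0 1 0 0

After press 4 at (2,1):
1 1 1 0
0 0 0 0
1 1 1 1
0 0 0 0

After press 5 at (0,1):
0 0 0 0
0 1 0 0
1 1 1 1
0 0 0 0

After press 6 at (2,2):
0 0 0 0
0 1 1 0
1 0 0 0
0 0 1 0

Lights still on: 4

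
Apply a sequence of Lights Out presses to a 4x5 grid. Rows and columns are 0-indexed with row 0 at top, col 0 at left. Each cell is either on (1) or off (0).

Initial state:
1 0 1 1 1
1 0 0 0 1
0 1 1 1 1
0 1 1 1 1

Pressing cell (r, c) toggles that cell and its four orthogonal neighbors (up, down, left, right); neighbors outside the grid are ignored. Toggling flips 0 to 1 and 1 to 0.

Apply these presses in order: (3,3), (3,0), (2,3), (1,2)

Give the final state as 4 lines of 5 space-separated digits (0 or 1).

After press 1 at (3,3):
1 0 1 1 1
1 0 0 0 1
0 1 1 0 1
0 1 0 0 0

After press 2 at (3,0):
1 0 1 1 1
1 0 0 0 1
1 1 1 0 1
1 0 0 0 0

After press 3 at (2,3):
1 0 1 1 1
1 0 0 1 1
1 1 0 1 0
1 0 0 1 0

After press 4 at (1,2):
1 0 0 1 1
1 1 1 0 1
1 1 1 1 0
1 0 0 1 0

Answer: 1 0 0 1 1
1 1 1 0 1
1 1 1 1 0
1 0 0 1 0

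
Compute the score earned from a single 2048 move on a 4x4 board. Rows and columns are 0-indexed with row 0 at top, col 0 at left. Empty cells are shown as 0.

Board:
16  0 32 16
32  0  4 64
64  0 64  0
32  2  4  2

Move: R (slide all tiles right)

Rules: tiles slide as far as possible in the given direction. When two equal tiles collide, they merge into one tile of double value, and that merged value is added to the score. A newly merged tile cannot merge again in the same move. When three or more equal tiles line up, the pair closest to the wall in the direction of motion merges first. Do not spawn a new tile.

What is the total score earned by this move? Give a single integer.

Answer: 128

Derivation:
Slide right:
row 0: [16, 0, 32, 16] -> [0, 16, 32, 16]  score +0 (running 0)
row 1: [32, 0, 4, 64] -> [0, 32, 4, 64]  score +0 (running 0)
row 2: [64, 0, 64, 0] -> [0, 0, 0, 128]  score +128 (running 128)
row 3: [32, 2, 4, 2] -> [32, 2, 4, 2]  score +0 (running 128)
Board after move:
  0  16  32  16
  0  32   4  64
  0   0   0 128
 32   2   4   2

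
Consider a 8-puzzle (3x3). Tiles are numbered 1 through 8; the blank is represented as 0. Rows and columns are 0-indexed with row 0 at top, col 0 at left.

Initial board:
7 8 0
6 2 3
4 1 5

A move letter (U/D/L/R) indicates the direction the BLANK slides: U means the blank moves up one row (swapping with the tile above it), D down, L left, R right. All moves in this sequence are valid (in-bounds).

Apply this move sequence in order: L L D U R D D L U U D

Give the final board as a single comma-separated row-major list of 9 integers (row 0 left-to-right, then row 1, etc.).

After move 1 (L):
7 0 8
6 2 3
4 1 5

After move 2 (L):
0 7 8
6 2 3
4 1 5

After move 3 (D):
6 7 8
0 2 3
4 1 5

After move 4 (U):
0 7 8
6 2 3
4 1 5

After move 5 (R):
7 0 8
6 2 3
4 1 5

After move 6 (D):
7 2 8
6 0 3
4 1 5

After move 7 (D):
7 2 8
6 1 3
4 0 5

After move 8 (L):
7 2 8
6 1 3
0 4 5

After move 9 (U):
7 2 8
0 1 3
6 4 5

After move 10 (U):
0 2 8
7 1 3
6 4 5

After move 11 (D):
7 2 8
0 1 3
6 4 5

Answer: 7, 2, 8, 0, 1, 3, 6, 4, 5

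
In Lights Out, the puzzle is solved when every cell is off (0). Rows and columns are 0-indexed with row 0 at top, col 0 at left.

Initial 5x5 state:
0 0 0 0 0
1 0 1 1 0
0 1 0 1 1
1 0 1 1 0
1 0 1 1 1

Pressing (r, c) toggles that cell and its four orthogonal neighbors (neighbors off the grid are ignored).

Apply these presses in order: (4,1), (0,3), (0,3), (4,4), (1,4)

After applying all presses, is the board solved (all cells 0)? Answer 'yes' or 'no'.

Answer: no

Derivation:
After press 1 at (4,1):
0 0 0 0 0
1 0 1 1 0
0 1 0 1 1
1 1 1 1 0
0 1 0 1 1

After press 2 at (0,3):
0 0 1 1 1
1 0 1 0 0
0 1 0 1 1
1 1 1 1 0
0 1 0 1 1

After press 3 at (0,3):
0 0 0 0 0
1 0 1 1 0
0 1 0 1 1
1 1 1 1 0
0 1 0 1 1

After press 4 at (4,4):
0 0 0 0 0
1 0 1 1 0
0 1 0 1 1
1 1 1 1 1
0 1 0 0 0

After press 5 at (1,4):
0 0 0 0 1
1 0 1 0 1
0 1 0 1 0
1 1 1 1 1
0 1 0 0 0

Lights still on: 12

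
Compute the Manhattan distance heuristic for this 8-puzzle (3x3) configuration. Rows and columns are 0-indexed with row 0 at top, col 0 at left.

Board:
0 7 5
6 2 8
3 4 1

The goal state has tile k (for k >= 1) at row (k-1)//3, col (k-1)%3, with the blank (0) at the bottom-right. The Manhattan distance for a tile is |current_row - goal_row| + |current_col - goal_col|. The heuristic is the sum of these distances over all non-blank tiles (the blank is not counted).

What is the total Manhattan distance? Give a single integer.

Tile 7: at (0,1), goal (2,0), distance |0-2|+|1-0| = 3
Tile 5: at (0,2), goal (1,1), distance |0-1|+|2-1| = 2
Tile 6: at (1,0), goal (1,2), distance |1-1|+|0-2| = 2
Tile 2: at (1,1), goal (0,1), distance |1-0|+|1-1| = 1
Tile 8: at (1,2), goal (2,1), distance |1-2|+|2-1| = 2
Tile 3: at (2,0), goal (0,2), distance |2-0|+|0-2| = 4
Tile 4: at (2,1), goal (1,0), distance |2-1|+|1-0| = 2
Tile 1: at (2,2), goal (0,0), distance |2-0|+|2-0| = 4
Sum: 3 + 2 + 2 + 1 + 2 + 4 + 2 + 4 = 20

Answer: 20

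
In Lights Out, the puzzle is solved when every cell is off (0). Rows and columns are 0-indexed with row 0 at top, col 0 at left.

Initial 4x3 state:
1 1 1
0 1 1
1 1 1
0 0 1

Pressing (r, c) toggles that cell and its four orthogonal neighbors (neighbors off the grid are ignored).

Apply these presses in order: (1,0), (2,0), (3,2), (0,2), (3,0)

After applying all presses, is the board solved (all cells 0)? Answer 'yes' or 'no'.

After press 1 at (1,0):
0 1 1
1 0 1
0 1 1
0 0 1

After press 2 at (2,0):
0 1 1
0 0 1
1 0 1
1 0 1

After press 3 at (3,2):
0 1 1
0 0 1
1 0 0
1 1 0

After press 4 at (0,2):
0 0 0
0 0 0
1 0 0
1 1 0

After press 5 at (3,0):
0 0 0
0 0 0
0 0 0
0 0 0

Lights still on: 0

Answer: yes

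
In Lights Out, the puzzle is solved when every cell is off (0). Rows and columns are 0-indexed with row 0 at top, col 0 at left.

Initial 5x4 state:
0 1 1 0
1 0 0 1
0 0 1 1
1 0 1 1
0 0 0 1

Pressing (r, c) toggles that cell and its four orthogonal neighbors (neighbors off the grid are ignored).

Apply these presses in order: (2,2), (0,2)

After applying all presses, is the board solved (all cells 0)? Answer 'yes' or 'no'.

Answer: no

Derivation:
After press 1 at (2,2):
0 1 1 0
1 0 1 1
0 1 0 0
1 0 0 1
0 0 0 1

After press 2 at (0,2):
0 0 0 1
1 0 0 1
0 1 0 0
1 0 0 1
0 0 0 1

Lights still on: 7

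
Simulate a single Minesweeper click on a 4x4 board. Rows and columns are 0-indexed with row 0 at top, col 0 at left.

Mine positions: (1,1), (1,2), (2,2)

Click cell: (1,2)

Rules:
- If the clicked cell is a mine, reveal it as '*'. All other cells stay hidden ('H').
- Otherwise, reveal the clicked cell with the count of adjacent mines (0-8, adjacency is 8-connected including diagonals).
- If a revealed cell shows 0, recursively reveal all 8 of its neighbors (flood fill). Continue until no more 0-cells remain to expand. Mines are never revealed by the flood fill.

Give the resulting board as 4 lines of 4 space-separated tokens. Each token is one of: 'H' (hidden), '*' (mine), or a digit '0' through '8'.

H H H H
H H * H
H H H H
H H H H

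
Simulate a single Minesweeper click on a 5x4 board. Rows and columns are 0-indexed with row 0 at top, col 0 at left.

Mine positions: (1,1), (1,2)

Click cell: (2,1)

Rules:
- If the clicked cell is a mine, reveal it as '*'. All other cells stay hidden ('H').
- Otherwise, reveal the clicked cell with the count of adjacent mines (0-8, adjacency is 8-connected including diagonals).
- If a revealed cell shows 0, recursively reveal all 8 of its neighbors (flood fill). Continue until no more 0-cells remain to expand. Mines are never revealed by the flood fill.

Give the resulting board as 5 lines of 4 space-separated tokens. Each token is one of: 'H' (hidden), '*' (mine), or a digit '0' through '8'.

H H H H
H H H H
H 2 H H
H H H H
H H H H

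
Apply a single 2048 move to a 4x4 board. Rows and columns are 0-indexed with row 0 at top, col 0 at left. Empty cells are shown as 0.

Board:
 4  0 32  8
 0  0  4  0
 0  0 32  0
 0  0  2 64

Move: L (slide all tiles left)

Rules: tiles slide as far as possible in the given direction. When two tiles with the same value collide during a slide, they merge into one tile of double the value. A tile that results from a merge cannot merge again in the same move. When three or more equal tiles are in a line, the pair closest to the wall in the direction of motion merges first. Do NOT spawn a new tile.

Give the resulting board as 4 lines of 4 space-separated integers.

Slide left:
row 0: [4, 0, 32, 8] -> [4, 32, 8, 0]
row 1: [0, 0, 4, 0] -> [4, 0, 0, 0]
row 2: [0, 0, 32, 0] -> [32, 0, 0, 0]
row 3: [0, 0, 2, 64] -> [2, 64, 0, 0]

Answer:  4 32  8  0
 4  0  0  0
32  0  0  0
 2 64  0  0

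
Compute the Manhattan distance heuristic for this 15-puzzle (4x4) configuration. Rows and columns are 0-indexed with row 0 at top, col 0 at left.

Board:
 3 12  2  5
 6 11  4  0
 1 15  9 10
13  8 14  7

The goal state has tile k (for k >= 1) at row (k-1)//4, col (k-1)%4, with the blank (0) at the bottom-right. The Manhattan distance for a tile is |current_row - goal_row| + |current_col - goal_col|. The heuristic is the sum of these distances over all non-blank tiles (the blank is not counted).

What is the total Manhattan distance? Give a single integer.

Tile 3: at (0,0), goal (0,2), distance |0-0|+|0-2| = 2
Tile 12: at (0,1), goal (2,3), distance |0-2|+|1-3| = 4
Tile 2: at (0,2), goal (0,1), distance |0-0|+|2-1| = 1
Tile 5: at (0,3), goal (1,0), distance |0-1|+|3-0| = 4
Tile 6: at (1,0), goal (1,1), distance |1-1|+|0-1| = 1
Tile 11: at (1,1), goal (2,2), distance |1-2|+|1-2| = 2
Tile 4: at (1,2), goal (0,3), distance |1-0|+|2-3| = 2
Tile 1: at (2,0), goal (0,0), distance |2-0|+|0-0| = 2
Tile 15: at (2,1), goal (3,2), distance |2-3|+|1-2| = 2
Tile 9: at (2,2), goal (2,0), distance |2-2|+|2-0| = 2
Tile 10: at (2,3), goal (2,1), distance |2-2|+|3-1| = 2
Tile 13: at (3,0), goal (3,0), distance |3-3|+|0-0| = 0
Tile 8: at (3,1), goal (1,3), distance |3-1|+|1-3| = 4
Tile 14: at (3,2), goal (3,1), distance |3-3|+|2-1| = 1
Tile 7: at (3,3), goal (1,2), distance |3-1|+|3-2| = 3
Sum: 2 + 4 + 1 + 4 + 1 + 2 + 2 + 2 + 2 + 2 + 2 + 0 + 4 + 1 + 3 = 32

Answer: 32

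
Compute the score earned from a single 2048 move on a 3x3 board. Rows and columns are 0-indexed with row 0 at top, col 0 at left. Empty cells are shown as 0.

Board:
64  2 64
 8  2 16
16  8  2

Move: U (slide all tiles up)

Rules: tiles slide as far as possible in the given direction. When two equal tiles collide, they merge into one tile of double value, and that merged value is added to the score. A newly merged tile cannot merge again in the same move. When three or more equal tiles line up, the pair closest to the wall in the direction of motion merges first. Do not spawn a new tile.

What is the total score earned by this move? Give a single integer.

Answer: 4

Derivation:
Slide up:
col 0: [64, 8, 16] -> [64, 8, 16]  score +0 (running 0)
col 1: [2, 2, 8] -> [4, 8, 0]  score +4 (running 4)
col 2: [64, 16, 2] -> [64, 16, 2]  score +0 (running 4)
Board after move:
64  4 64
 8  8 16
16  0  2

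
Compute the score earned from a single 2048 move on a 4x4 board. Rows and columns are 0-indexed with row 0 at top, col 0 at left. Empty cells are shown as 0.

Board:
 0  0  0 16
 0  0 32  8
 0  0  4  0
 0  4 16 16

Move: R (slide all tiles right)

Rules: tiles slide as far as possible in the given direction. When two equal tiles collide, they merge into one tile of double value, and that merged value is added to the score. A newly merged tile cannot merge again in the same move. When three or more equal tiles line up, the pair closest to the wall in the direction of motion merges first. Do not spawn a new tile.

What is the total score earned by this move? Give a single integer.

Slide right:
row 0: [0, 0, 0, 16] -> [0, 0, 0, 16]  score +0 (running 0)
row 1: [0, 0, 32, 8] -> [0, 0, 32, 8]  score +0 (running 0)
row 2: [0, 0, 4, 0] -> [0, 0, 0, 4]  score +0 (running 0)
row 3: [0, 4, 16, 16] -> [0, 0, 4, 32]  score +32 (running 32)
Board after move:
 0  0  0 16
 0  0 32  8
 0  0  0  4
 0  0  4 32

Answer: 32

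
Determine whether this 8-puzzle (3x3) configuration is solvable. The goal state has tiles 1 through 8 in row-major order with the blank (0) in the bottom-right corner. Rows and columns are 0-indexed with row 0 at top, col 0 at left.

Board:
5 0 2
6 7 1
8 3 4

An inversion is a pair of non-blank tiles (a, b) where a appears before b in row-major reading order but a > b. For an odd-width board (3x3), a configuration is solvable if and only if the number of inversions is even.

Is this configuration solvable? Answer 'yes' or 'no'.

Inversions (pairs i<j in row-major order where tile[i] > tile[j] > 0): 13
13 is odd, so the puzzle is not solvable.

Answer: no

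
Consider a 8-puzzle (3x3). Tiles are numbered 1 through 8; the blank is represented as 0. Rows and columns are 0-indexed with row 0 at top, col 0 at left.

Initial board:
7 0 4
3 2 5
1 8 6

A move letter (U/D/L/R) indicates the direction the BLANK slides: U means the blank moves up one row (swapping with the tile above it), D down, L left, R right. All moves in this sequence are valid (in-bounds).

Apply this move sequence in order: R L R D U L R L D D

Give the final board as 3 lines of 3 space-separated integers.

Answer: 7 2 4
3 8 5
1 0 6

Derivation:
After move 1 (R):
7 4 0
3 2 5
1 8 6

After move 2 (L):
7 0 4
3 2 5
1 8 6

After move 3 (R):
7 4 0
3 2 5
1 8 6

After move 4 (D):
7 4 5
3 2 0
1 8 6

After move 5 (U):
7 4 0
3 2 5
1 8 6

After move 6 (L):
7 0 4
3 2 5
1 8 6

After move 7 (R):
7 4 0
3 2 5
1 8 6

After move 8 (L):
7 0 4
3 2 5
1 8 6

After move 9 (D):
7 2 4
3 0 5
1 8 6

After move 10 (D):
7 2 4
3 8 5
1 0 6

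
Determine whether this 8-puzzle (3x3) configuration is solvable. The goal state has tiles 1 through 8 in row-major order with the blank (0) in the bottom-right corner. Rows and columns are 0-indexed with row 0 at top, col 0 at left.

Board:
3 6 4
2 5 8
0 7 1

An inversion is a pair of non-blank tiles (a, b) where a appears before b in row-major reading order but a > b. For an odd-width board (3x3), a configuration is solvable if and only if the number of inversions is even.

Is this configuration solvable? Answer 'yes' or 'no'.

Inversions (pairs i<j in row-major order where tile[i] > tile[j] > 0): 13
13 is odd, so the puzzle is not solvable.

Answer: no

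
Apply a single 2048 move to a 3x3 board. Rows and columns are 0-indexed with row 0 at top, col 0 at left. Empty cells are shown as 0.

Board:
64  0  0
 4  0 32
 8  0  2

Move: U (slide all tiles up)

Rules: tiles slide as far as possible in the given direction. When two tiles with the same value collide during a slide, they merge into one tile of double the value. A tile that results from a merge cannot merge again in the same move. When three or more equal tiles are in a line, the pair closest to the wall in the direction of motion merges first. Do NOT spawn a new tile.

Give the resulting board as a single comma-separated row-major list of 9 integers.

Answer: 64, 0, 32, 4, 0, 2, 8, 0, 0

Derivation:
Slide up:
col 0: [64, 4, 8] -> [64, 4, 8]
col 1: [0, 0, 0] -> [0, 0, 0]
col 2: [0, 32, 2] -> [32, 2, 0]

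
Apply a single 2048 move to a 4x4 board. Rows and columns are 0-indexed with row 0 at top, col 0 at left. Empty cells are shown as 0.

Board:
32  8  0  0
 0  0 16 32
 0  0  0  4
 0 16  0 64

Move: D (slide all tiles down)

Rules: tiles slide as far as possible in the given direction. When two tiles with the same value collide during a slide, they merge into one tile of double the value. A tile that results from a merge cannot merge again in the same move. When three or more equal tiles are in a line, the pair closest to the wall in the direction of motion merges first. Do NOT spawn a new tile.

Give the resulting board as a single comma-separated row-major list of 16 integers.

Slide down:
col 0: [32, 0, 0, 0] -> [0, 0, 0, 32]
col 1: [8, 0, 0, 16] -> [0, 0, 8, 16]
col 2: [0, 16, 0, 0] -> [0, 0, 0, 16]
col 3: [0, 32, 4, 64] -> [0, 32, 4, 64]

Answer: 0, 0, 0, 0, 0, 0, 0, 32, 0, 8, 0, 4, 32, 16, 16, 64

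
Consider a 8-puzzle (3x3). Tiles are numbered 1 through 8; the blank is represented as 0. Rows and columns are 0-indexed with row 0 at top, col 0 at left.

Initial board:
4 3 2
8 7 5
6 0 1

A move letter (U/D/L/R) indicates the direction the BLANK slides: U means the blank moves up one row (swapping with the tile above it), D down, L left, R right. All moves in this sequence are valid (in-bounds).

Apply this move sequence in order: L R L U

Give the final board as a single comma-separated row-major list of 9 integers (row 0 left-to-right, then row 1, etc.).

Answer: 4, 3, 2, 0, 7, 5, 8, 6, 1

Derivation:
After move 1 (L):
4 3 2
8 7 5
0 6 1

After move 2 (R):
4 3 2
8 7 5
6 0 1

After move 3 (L):
4 3 2
8 7 5
0 6 1

After move 4 (U):
4 3 2
0 7 5
8 6 1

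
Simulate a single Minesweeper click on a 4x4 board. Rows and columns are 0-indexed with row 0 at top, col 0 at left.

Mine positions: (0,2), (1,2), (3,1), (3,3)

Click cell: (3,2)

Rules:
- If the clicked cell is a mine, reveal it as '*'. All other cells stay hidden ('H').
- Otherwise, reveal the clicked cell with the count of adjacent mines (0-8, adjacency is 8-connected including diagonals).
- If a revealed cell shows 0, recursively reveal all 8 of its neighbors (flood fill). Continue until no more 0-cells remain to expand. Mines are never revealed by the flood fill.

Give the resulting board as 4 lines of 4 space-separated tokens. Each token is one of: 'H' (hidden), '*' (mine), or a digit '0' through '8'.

H H H H
H H H H
H H H H
H H 2 H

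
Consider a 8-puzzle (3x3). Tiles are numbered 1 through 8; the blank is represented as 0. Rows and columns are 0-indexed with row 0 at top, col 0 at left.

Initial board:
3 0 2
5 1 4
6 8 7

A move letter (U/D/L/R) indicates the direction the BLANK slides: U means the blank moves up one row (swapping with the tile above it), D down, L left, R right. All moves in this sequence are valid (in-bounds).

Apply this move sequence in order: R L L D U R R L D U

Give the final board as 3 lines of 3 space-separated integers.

Answer: 3 0 2
5 1 4
6 8 7

Derivation:
After move 1 (R):
3 2 0
5 1 4
6 8 7

After move 2 (L):
3 0 2
5 1 4
6 8 7

After move 3 (L):
0 3 2
5 1 4
6 8 7

After move 4 (D):
5 3 2
0 1 4
6 8 7

After move 5 (U):
0 3 2
5 1 4
6 8 7

After move 6 (R):
3 0 2
5 1 4
6 8 7

After move 7 (R):
3 2 0
5 1 4
6 8 7

After move 8 (L):
3 0 2
5 1 4
6 8 7

After move 9 (D):
3 1 2
5 0 4
6 8 7

After move 10 (U):
3 0 2
5 1 4
6 8 7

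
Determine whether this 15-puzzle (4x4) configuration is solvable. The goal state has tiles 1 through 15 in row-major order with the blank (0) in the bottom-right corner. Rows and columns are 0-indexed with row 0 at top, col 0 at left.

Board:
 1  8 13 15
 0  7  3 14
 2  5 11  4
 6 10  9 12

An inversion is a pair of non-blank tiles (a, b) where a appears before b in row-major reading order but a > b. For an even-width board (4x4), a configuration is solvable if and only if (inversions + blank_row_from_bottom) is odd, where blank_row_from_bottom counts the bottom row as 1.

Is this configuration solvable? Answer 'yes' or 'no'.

Inversions: 47
Blank is in row 1 (0-indexed from top), which is row 3 counting from the bottom (bottom = 1).
47 + 3 = 50, which is even, so the puzzle is not solvable.

Answer: no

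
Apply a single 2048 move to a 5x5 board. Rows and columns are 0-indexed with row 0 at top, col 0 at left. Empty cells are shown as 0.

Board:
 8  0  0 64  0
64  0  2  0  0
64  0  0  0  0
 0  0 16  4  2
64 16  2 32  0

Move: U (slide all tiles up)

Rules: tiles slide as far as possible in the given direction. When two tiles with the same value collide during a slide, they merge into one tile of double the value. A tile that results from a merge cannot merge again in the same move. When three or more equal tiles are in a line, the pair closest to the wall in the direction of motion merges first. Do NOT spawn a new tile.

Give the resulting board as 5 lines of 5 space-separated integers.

Slide up:
col 0: [8, 64, 64, 0, 64] -> [8, 128, 64, 0, 0]
col 1: [0, 0, 0, 0, 16] -> [16, 0, 0, 0, 0]
col 2: [0, 2, 0, 16, 2] -> [2, 16, 2, 0, 0]
col 3: [64, 0, 0, 4, 32] -> [64, 4, 32, 0, 0]
col 4: [0, 0, 0, 2, 0] -> [2, 0, 0, 0, 0]

Answer:   8  16   2  64   2
128   0  16   4   0
 64   0   2  32   0
  0   0   0   0   0
  0   0   0   0   0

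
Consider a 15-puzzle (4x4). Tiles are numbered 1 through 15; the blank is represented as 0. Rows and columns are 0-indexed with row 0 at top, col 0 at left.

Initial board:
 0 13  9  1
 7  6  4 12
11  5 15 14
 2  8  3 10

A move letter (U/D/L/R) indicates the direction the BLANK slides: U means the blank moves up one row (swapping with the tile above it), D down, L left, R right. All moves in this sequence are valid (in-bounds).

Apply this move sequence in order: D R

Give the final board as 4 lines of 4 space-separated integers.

Answer:  7 13  9  1
 6  0  4 12
11  5 15 14
 2  8  3 10

Derivation:
After move 1 (D):
 7 13  9  1
 0  6  4 12
11  5 15 14
 2  8  3 10

After move 2 (R):
 7 13  9  1
 6  0  4 12
11  5 15 14
 2  8  3 10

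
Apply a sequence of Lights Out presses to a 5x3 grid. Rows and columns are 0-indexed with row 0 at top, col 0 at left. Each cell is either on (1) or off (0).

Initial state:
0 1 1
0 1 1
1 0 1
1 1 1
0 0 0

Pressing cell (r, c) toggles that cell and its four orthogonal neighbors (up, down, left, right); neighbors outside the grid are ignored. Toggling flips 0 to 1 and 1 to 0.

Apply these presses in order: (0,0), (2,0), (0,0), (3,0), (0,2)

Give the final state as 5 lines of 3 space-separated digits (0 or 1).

After press 1 at (0,0):
1 0 1
1 1 1
1 0 1
1 1 1
0 0 0

After press 2 at (2,0):
1 0 1
0 1 1
0 1 1
0 1 1
0 0 0

After press 3 at (0,0):
0 1 1
1 1 1
0 1 1
0 1 1
0 0 0

After press 4 at (3,0):
0 1 1
1 1 1
1 1 1
1 0 1
1 0 0

After press 5 at (0,2):
0 0 0
1 1 0
1 1 1
1 0 1
1 0 0

Answer: 0 0 0
1 1 0
1 1 1
1 0 1
1 0 0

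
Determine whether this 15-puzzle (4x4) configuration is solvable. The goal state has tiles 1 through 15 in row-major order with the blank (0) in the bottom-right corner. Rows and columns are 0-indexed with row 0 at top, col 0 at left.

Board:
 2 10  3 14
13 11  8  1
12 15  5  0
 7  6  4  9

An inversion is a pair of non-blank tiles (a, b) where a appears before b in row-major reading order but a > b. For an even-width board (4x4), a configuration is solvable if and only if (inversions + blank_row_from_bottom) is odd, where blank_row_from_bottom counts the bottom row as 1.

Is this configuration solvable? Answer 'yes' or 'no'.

Answer: yes

Derivation:
Inversions: 55
Blank is in row 2 (0-indexed from top), which is row 2 counting from the bottom (bottom = 1).
55 + 2 = 57, which is odd, so the puzzle is solvable.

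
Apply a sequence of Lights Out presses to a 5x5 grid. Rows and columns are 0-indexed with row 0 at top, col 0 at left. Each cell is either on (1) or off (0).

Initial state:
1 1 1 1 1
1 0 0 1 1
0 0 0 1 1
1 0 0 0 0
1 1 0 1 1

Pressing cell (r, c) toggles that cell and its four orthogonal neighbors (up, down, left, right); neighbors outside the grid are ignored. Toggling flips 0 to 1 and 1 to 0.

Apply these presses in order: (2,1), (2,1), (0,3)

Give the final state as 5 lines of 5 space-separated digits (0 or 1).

Answer: 1 1 0 0 0
1 0 0 0 1
0 0 0 1 1
1 0 0 0 0
1 1 0 1 1

Derivation:
After press 1 at (2,1):
1 1 1 1 1
1 1 0 1 1
1 1 1 1 1
1 1 0 0 0
1 1 0 1 1

After press 2 at (2,1):
1 1 1 1 1
1 0 0 1 1
0 0 0 1 1
1 0 0 0 0
1 1 0 1 1

After press 3 at (0,3):
1 1 0 0 0
1 0 0 0 1
0 0 0 1 1
1 0 0 0 0
1 1 0 1 1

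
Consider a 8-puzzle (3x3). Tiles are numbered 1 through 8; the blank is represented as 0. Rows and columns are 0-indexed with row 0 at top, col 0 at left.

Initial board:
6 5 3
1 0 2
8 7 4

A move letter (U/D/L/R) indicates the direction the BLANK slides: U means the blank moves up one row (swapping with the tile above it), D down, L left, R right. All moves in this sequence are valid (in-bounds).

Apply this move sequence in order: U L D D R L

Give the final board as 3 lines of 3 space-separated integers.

Answer: 1 6 3
8 5 2
0 7 4

Derivation:
After move 1 (U):
6 0 3
1 5 2
8 7 4

After move 2 (L):
0 6 3
1 5 2
8 7 4

After move 3 (D):
1 6 3
0 5 2
8 7 4

After move 4 (D):
1 6 3
8 5 2
0 7 4

After move 5 (R):
1 6 3
8 5 2
7 0 4

After move 6 (L):
1 6 3
8 5 2
0 7 4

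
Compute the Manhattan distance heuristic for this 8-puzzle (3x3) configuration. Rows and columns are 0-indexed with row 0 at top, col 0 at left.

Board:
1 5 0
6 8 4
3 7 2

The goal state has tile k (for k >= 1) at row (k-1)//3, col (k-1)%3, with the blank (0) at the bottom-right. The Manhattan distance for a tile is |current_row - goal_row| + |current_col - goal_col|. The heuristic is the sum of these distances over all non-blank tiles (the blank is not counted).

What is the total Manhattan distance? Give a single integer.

Tile 1: (0,0)->(0,0) = 0
Tile 5: (0,1)->(1,1) = 1
Tile 6: (1,0)->(1,2) = 2
Tile 8: (1,1)->(2,1) = 1
Tile 4: (1,2)->(1,0) = 2
Tile 3: (2,0)->(0,2) = 4
Tile 7: (2,1)->(2,0) = 1
Tile 2: (2,2)->(0,1) = 3
Sum: 0 + 1 + 2 + 1 + 2 + 4 + 1 + 3 = 14

Answer: 14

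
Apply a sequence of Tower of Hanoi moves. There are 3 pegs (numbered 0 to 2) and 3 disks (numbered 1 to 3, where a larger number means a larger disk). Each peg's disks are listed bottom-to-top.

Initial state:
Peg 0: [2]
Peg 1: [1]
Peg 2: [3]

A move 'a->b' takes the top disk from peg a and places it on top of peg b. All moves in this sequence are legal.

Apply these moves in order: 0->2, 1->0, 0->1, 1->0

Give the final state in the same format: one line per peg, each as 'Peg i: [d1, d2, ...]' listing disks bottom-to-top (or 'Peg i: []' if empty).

Answer: Peg 0: [1]
Peg 1: []
Peg 2: [3, 2]

Derivation:
After move 1 (0->2):
Peg 0: []
Peg 1: [1]
Peg 2: [3, 2]

After move 2 (1->0):
Peg 0: [1]
Peg 1: []
Peg 2: [3, 2]

After move 3 (0->1):
Peg 0: []
Peg 1: [1]
Peg 2: [3, 2]

After move 4 (1->0):
Peg 0: [1]
Peg 1: []
Peg 2: [3, 2]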